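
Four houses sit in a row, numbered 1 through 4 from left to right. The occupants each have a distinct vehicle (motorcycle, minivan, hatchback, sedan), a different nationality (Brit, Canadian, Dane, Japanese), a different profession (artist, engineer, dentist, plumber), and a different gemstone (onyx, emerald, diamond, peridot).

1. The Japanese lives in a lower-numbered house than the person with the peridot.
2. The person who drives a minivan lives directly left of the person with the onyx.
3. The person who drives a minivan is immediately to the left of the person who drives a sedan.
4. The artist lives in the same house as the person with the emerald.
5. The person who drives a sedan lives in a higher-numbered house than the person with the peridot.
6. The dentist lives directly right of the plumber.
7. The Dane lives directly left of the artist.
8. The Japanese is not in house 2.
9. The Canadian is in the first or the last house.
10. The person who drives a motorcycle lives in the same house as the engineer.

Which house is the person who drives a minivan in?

2

Clue 1: the Japanese is in house 1.
That leaves diamond as the gemstone for house 1.
House 4 nationality: only Canadian fits.
House 2 gemstone: only peridot fits.
The person who drives a minivan is narrowed to house 2 or 3; consider each.
Placing it in house 3 leads to a contradiction, so it's in house 2.
Clue 2 places the person with the onyx in house 3.
By clue 3, the person who drives a sedan is in house 3.
House 4 gemstone: only emerald fits.
The artist is in house 4 (clue 4).
The Dane is in house 3 (clue 7).
So house 2 gets Brit for nationality.
So house 1 gets engineer for profession.
Clue 6 places the dentist in house 3.
Clue 6: the plumber is in house 2.
Clue 10: the person who drives a motorcycle is in house 1.
The only vehicle still possible for house 4 is hatchback.
So: house 1 = motorcycle/Japanese/engineer/diamond, house 2 = minivan/Brit/plumber/peridot, house 3 = sedan/Dane/dentist/onyx, house 4 = hatchback/Canadian/artist/emerald.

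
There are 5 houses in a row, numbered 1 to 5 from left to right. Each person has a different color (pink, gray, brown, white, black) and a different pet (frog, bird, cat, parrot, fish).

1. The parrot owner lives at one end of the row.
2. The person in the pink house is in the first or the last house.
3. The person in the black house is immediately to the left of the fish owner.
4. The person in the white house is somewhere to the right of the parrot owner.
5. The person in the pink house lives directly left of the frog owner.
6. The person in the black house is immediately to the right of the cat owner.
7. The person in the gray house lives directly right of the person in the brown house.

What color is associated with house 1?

The parrot owner is in house 1 (clue 4).
The person in the pink house is in house 1 (clue 5).
Clue 5 places the frog owner in house 2.
The person in the black house is in house 4 (clue 6).
So house 3 gets cat for pet.
The fish owner is in house 5 (clue 3).
Clue 7: the person in the gray house is in house 3.
Clue 7 places the person in the brown house in house 2.
House 5's color must be white (nothing else left).
The only pet still possible for house 4 is bird.
So: house 1 = pink/parrot, house 2 = brown/frog, house 3 = gray/cat, house 4 = black/bird, house 5 = white/fish.

pink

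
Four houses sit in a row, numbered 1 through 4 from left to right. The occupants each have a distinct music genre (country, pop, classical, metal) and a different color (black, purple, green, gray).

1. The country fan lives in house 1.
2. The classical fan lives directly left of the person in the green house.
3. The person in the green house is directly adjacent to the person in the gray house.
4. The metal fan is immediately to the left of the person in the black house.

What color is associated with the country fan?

purple

The country fan is in house 1 (clue 1).
That leaves pop as the music genre for house 4.
The only color still possible for house 1 is purple.
House 2's color must be gray (nothing else left).
Clue 3: the person in the green house is in house 3.
House 4 color: only black fits.
By clue 2, the classical fan is in house 2.
The metal fan is in house 3 (clue 4).
So: house 1 = country/purple, house 2 = classical/gray, house 3 = metal/green, house 4 = pop/black.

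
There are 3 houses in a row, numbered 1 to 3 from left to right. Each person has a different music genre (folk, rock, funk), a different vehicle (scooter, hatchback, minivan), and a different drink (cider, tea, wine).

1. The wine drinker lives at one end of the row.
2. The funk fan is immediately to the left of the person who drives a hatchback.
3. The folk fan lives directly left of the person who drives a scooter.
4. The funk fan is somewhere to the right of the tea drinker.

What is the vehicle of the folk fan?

By clue 4, the funk fan is in house 2.
Clue 4: the tea drinker is in house 1.
So house 3 gets rock for music genre.
House 1's vehicle must be minivan (nothing else left).
The only drink still possible for house 2 is cider.
The only drink still possible for house 3 is wine.
From clue 2, the person who drives a hatchback must be in house 3.
The person who drives a scooter is in house 2 (clue 3).
House 1's music genre must be folk (nothing else left).
So: house 1 = folk/minivan/tea, house 2 = funk/scooter/cider, house 3 = rock/hatchback/wine.

minivan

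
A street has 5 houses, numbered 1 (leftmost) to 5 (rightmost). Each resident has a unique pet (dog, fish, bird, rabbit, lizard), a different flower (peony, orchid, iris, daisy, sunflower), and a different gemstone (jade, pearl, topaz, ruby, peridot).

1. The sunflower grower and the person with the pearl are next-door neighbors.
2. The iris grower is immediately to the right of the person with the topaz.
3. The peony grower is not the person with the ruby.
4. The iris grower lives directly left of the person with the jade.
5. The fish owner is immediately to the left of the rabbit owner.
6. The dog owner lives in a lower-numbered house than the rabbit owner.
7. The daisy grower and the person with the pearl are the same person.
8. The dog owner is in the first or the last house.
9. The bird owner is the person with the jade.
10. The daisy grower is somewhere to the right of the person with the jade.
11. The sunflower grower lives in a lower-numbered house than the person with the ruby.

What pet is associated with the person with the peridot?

lizard

By clue 8, the dog owner is in house 1.
The bird owner is narrowed to house 3 or 4; consider each.
Placing it in house 4 leads to a contradiction, so it's in house 3.
From clue 9, the person with the jade must be in house 3.
Clue 4: the iris grower is in house 2.
From clue 5, the fish owner must be in house 4.
The rabbit owner is in house 5 (clue 5).
House 2 pet: only lizard fits.
From clue 2, the person with the topaz must be in house 1.
House 2 gemstone: only peridot fits.
The daisy grower is narrowed to house 4 or 5; consider each.
Placing it in house 5 leads to a contradiction, so it's in house 4.
From clue 7, the person with the pearl must be in house 4.
That leaves sunflower as the flower for house 3.
The only gemstone still possible for house 5 is ruby.
Clue 3: the peony grower is in house 1.
House 5's flower must be orchid (nothing else left).
So: house 1 = dog/peony/topaz, house 2 = lizard/iris/peridot, house 3 = bird/sunflower/jade, house 4 = fish/daisy/pearl, house 5 = rabbit/orchid/ruby.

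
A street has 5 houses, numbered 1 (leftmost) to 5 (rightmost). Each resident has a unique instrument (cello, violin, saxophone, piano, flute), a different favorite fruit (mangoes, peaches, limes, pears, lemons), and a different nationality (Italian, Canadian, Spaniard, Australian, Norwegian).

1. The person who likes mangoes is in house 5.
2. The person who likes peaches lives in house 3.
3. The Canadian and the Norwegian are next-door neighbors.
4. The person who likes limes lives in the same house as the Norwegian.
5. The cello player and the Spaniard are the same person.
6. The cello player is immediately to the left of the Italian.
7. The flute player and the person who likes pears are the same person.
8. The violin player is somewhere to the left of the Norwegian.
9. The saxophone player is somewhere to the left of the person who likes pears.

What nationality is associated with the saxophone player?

By clue 1, the person who likes mangoes is in house 5.
From clue 2, the person who likes peaches must be in house 3.
The only instrument still possible for house 5 is piano.
The only favorite fruit still possible for house 1 is lemons.
The flute player is narrowed to house 2 or 4; consider each.
Placing it in house 2 leads to a contradiction, so it's in house 4.
From clue 7, the person who likes pears must be in house 4.
House 2's favorite fruit must be limes (nothing else left).
Clue 4: the Norwegian is in house 2.
By clue 8, the violin player is in house 1.
Clue 5: the cello player is in house 3.
Clue 5 places the Spaniard in house 3.
Clue 6: the Italian is in house 4.
So house 2 gets saxophone for instrument.
The only nationality still possible for house 5 is Australian.
House 1's nationality must be Canadian (nothing else left).
So: house 1 = violin/lemons/Canadian, house 2 = saxophone/limes/Norwegian, house 3 = cello/peaches/Spaniard, house 4 = flute/pears/Italian, house 5 = piano/mangoes/Australian.

Norwegian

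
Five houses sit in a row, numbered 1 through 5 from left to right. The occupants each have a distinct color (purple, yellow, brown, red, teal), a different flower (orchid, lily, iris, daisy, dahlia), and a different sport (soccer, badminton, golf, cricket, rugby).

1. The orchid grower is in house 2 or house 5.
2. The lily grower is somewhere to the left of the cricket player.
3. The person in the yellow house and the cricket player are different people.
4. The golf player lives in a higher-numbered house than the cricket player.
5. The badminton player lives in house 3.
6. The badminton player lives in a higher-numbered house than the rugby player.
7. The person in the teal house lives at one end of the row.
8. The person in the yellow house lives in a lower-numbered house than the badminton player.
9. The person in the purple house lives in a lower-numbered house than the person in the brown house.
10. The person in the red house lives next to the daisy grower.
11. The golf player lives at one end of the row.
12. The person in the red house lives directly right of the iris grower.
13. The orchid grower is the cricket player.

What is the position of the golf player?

5

The badminton player is in house 3 (clue 5).
By clue 11, the golf player is in house 5.
Clue 13: the orchid grower is in house 2.
By clue 13, the cricket player is in house 2.
House 1's sport must be rugby (nothing else left).
So house 4 gets soccer for sport.
Clue 2: the lily grower is in house 1.
By clue 3, the person in the yellow house is in house 1.
That leaves teal as the color for house 5.
Clue 12: the person in the red house is in house 4.
Clue 12: the iris grower is in house 3.
So house 2 gets purple for color.
That leaves brown as the color for house 3.
That leaves dahlia as the flower for house 4.
The only flower still possible for house 5 is daisy.
So: house 1 = yellow/lily/rugby, house 2 = purple/orchid/cricket, house 3 = brown/iris/badminton, house 4 = red/dahlia/soccer, house 5 = teal/daisy/golf.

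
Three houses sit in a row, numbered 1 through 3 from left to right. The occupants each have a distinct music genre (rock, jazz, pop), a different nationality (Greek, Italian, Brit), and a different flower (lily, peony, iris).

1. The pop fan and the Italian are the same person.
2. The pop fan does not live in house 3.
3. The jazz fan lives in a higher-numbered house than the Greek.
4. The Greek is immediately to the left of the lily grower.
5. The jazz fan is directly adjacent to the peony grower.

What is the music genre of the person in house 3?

jazz

The only nationality still possible for house 3 is Brit.
The jazz fan is narrowed to house 2 or 3; consider each.
Placing it in house 2 leads to a contradiction, so it's in house 3.
From clue 5, the peony grower must be in house 2.
So house 1 gets iris for flower.
So house 3 gets lily for flower.
Clue 4 places the Greek in house 2.
The only nationality still possible for house 1 is Italian.
Clue 1: the pop fan is in house 1.
So house 2 gets rock for music genre.
So: house 1 = pop/Italian/iris, house 2 = rock/Greek/peony, house 3 = jazz/Brit/lily.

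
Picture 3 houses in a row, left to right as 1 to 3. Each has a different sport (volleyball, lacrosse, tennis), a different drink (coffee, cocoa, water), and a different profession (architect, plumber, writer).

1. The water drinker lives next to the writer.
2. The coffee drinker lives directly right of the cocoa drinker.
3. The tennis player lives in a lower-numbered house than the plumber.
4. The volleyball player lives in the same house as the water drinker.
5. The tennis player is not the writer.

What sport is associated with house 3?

volleyball

The tennis player is narrowed to house 1 or 2; consider each.
Placing it in house 2 leads to a contradiction, so it's in house 1.
So house 1 gets architect for profession.
That leaves cocoa as the drink for house 1.
The coffee drinker is in house 2 (clue 2).
House 3's drink must be water (nothing else left).
From clue 1, the writer must be in house 2.
Clue 4 places the volleyball player in house 3.
So house 2 gets lacrosse for sport.
The only profession still possible for house 3 is plumber.
So: house 1 = tennis/cocoa/architect, house 2 = lacrosse/coffee/writer, house 3 = volleyball/water/plumber.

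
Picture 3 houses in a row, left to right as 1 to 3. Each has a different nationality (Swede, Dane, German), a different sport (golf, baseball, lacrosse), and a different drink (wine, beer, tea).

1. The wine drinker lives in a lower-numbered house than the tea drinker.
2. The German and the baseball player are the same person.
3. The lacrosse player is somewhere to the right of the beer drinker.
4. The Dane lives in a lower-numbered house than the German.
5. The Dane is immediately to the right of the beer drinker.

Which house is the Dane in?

2

Clue 5 places the Dane in house 2.
Clue 5 places the beer drinker in house 1.
House 1 nationality: only Swede fits.
So house 3 gets German for nationality.
So house 3 gets tea for drink.
From clue 2, the baseball player must be in house 3.
So house 1 gets golf for sport.
So house 2 gets lacrosse for sport.
That leaves wine as the drink for house 2.
So: house 1 = Swede/golf/beer, house 2 = Dane/lacrosse/wine, house 3 = German/baseball/tea.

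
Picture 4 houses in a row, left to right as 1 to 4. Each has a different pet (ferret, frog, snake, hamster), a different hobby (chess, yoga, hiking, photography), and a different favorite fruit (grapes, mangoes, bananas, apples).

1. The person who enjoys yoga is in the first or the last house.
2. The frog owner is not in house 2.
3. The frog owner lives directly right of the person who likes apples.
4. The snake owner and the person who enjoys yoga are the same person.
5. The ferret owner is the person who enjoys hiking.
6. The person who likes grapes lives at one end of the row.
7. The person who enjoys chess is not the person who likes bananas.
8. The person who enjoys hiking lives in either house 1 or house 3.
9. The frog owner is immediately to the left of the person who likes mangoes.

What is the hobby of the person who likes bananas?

Clue 9: the frog owner is in house 3.
The person who likes mangoes is in house 4 (clue 9).
From clue 3, the person who likes apples must be in house 2.
Clue 5 places the ferret owner in house 1.
From clue 5, the person who enjoys hiking must be in house 1.
That leaves hamster as the pet for house 2.
House 4 pet: only snake fits.
That leaves grapes as the favorite fruit for house 1.
House 3's favorite fruit must be bananas (nothing else left).
House 3 hobby: only photography fits.
That leaves yoga as the hobby for house 4.
So house 2 gets chess for hobby.
So: house 1 = ferret/hiking/grapes, house 2 = hamster/chess/apples, house 3 = frog/photography/bananas, house 4 = snake/yoga/mangoes.

photography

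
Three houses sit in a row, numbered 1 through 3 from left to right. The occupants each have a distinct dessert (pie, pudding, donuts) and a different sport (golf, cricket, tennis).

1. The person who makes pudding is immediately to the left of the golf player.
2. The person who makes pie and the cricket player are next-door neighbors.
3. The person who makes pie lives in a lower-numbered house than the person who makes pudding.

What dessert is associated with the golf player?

Clue 3 places the person who makes pie in house 1.
The person who makes pudding is in house 2 (clue 3).
The only dessert still possible for house 3 is donuts.
By clue 1, the golf player is in house 3.
Clue 2: the cricket player is in house 2.
House 1 sport: only tennis fits.
So: house 1 = pie/tennis, house 2 = pudding/cricket, house 3 = donuts/golf.

donuts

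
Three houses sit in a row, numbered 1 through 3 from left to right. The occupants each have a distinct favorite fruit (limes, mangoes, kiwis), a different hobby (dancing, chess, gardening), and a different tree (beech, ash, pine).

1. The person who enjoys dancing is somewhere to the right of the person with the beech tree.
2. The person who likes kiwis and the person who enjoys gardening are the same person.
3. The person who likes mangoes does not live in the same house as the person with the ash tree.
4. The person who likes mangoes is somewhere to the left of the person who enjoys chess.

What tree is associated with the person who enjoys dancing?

pine

House 1 hobby: only gardening fits.
Clue 2 places the person who likes kiwis in house 1.
That leaves limes as the favorite fruit for house 3.
By clue 4, the person who enjoys chess is in house 3.
So house 2 gets mangoes for favorite fruit.
House 2's hobby must be dancing (nothing else left).
By clue 1, the person with the beech tree is in house 1.
That leaves pine as the tree for house 2.
House 3's tree must be ash (nothing else left).
So: house 1 = kiwis/gardening/beech, house 2 = mangoes/dancing/pine, house 3 = limes/chess/ash.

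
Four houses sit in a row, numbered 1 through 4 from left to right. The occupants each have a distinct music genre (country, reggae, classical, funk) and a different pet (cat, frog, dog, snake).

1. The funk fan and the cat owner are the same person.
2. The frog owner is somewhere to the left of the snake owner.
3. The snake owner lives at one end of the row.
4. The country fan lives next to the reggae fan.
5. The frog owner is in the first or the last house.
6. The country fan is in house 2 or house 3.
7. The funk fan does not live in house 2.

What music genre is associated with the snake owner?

The snake owner is in house 4 (clue 3).
By clue 5, the frog owner is in house 1.
From clue 1, the funk fan must be in house 3.
Clue 1: the cat owner is in house 3.
House 2 pet: only dog fits.
Clue 4 places the reggae fan in house 1.
House 2's music genre must be country (nothing else left).
House 4's music genre must be classical (nothing else left).
So: house 1 = reggae/frog, house 2 = country/dog, house 3 = funk/cat, house 4 = classical/snake.

classical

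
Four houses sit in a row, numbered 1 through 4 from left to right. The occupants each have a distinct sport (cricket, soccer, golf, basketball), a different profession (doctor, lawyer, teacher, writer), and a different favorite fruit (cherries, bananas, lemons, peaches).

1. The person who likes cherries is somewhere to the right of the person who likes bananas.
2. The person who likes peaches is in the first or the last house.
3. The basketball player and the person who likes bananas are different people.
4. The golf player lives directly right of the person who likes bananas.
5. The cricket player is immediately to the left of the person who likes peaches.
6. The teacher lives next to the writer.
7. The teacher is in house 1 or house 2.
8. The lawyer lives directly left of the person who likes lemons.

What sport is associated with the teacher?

golf

The cricket player is in house 3 (clue 5).
Clue 5 places the person who likes peaches in house 4.
The only favorite fruit still possible for house 1 is bananas.
From clue 4, the golf player must be in house 2.
House 1's sport must be soccer (nothing else left).
House 4 sport: only basketball fits.
House 4 profession: only doctor fits.
The only profession still possible for house 3 is writer.
The teacher is in house 2 (clue 6).
House 1 profession: only lawyer fits.
Clue 8 places the person who likes lemons in house 2.
House 3's favorite fruit must be cherries (nothing else left).
So: house 1 = soccer/lawyer/bananas, house 2 = golf/teacher/lemons, house 3 = cricket/writer/cherries, house 4 = basketball/doctor/peaches.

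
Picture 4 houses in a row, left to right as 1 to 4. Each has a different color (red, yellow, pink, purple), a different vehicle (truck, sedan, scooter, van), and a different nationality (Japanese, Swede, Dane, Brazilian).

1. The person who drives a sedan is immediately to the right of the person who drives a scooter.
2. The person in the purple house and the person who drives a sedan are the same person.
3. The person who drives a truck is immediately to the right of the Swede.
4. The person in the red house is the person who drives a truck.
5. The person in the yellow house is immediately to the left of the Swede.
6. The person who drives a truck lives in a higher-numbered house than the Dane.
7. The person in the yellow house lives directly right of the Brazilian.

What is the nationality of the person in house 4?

By clue 7, the person in the yellow house is in house 2.
From clue 7, the Brazilian must be in house 1.
That leaves pink as the color for house 1.
That leaves Japanese as the nationality for house 4.
The Swede is in house 3 (clue 5).
The only nationality still possible for house 2 is Dane.
Clue 3: the person who drives a truck is in house 4.
The person in the red house is in house 4 (clue 4).
The only color still possible for house 3 is purple.
House 1's vehicle must be van (nothing else left).
So house 2 gets scooter for vehicle.
That leaves sedan as the vehicle for house 3.
So: house 1 = pink/van/Brazilian, house 2 = yellow/scooter/Dane, house 3 = purple/sedan/Swede, house 4 = red/truck/Japanese.

Japanese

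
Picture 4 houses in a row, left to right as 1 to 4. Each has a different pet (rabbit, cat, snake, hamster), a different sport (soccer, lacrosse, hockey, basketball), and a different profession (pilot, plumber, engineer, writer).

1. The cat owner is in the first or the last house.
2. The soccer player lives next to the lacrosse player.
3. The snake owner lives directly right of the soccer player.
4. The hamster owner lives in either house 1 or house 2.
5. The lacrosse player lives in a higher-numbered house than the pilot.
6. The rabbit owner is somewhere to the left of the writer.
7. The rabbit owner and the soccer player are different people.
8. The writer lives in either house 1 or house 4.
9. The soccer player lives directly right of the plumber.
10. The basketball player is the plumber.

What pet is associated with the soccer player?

The writer is in house 4 (clue 8).
The cat owner is narrowed to house 1 or 4; consider each.
Placing it in house 1 leads to a contradiction, so it's in house 4.
So house 3 gets snake for pet.
From clue 3, the soccer player must be in house 2.
By clue 7, the rabbit owner is in house 1.
Clue 9: the plumber is in house 1.
From clue 10, the basketball player must be in house 1.
So house 2 gets hamster for pet.
From clue 2, the lacrosse player must be in house 3.
By clue 5, the pilot is in house 2.
So house 4 gets hockey for sport.
The only profession still possible for house 3 is engineer.
So: house 1 = rabbit/basketball/plumber, house 2 = hamster/soccer/pilot, house 3 = snake/lacrosse/engineer, house 4 = cat/hockey/writer.

hamster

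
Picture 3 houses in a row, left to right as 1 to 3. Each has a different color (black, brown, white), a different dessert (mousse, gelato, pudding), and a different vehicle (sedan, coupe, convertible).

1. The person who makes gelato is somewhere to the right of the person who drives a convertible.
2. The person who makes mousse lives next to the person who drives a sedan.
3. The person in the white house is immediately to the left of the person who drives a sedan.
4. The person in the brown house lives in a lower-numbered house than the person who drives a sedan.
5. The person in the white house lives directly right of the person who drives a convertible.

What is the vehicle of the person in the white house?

From clue 5, the person in the white house must be in house 2.
By clue 5, the person who drives a convertible is in house 1.
That leaves black as the color for house 3.
Clue 3: the person who drives a sedan is in house 3.
The only color still possible for house 1 is brown.
That leaves coupe as the vehicle for house 2.
From clue 2, the person who makes mousse must be in house 2.
House 1's dessert must be pudding (nothing else left).
That leaves gelato as the dessert for house 3.
So: house 1 = brown/pudding/convertible, house 2 = white/mousse/coupe, house 3 = black/gelato/sedan.

coupe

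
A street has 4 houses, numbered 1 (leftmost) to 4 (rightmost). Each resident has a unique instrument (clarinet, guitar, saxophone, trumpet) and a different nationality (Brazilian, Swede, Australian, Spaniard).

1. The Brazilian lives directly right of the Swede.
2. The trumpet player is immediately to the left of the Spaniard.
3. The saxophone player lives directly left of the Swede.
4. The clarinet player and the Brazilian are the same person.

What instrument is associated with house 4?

House 1's nationality must be Australian (nothing else left).
The clarinet player is narrowed to house 3 or 4; consider each.
Placing it in house 3 leads to a contradiction, so it's in house 4.
Clue 4: the Brazilian is in house 4.
The Swede is in house 3 (clue 1).
By clue 3, the saxophone player is in house 2.
House 1's instrument must be trumpet (nothing else left).
That leaves guitar as the instrument for house 3.
House 2 nationality: only Spaniard fits.
So: house 1 = trumpet/Australian, house 2 = saxophone/Spaniard, house 3 = guitar/Swede, house 4 = clarinet/Brazilian.

clarinet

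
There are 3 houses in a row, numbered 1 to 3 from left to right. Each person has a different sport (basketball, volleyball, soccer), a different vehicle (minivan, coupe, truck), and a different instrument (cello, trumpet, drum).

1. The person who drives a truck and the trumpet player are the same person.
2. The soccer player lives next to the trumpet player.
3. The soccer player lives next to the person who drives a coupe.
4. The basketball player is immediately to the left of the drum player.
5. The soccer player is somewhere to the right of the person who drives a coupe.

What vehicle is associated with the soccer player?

The basketball player is narrowed to house 1 or 2; consider each.
Placing it in house 2 leads to a contradiction, so it's in house 1.
Clue 4 places the drum player in house 2.
Clue 2 places the soccer player in house 2.
By clue 3, the person who drives a coupe is in house 1.
The only sport still possible for house 3 is volleyball.
House 2's vehicle must be minivan (nothing else left).
So house 3 gets truck for vehicle.
The trumpet player is in house 3 (clue 1).
That leaves cello as the instrument for house 1.
So: house 1 = basketball/coupe/cello, house 2 = soccer/minivan/drum, house 3 = volleyball/truck/trumpet.

minivan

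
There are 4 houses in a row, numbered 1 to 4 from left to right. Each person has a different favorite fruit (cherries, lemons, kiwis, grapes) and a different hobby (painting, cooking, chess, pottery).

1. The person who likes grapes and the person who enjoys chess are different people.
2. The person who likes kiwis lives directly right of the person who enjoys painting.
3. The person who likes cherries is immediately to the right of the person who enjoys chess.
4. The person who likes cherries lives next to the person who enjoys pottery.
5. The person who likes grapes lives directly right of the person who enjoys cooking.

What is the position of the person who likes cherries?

3

House 1 favorite fruit: only lemons fits.
So house 4 gets pottery for hobby.
The person who likes cherries is in house 3 (clue 4).
By clue 3, the person who enjoys chess is in house 2.
Clue 1 places the person who likes grapes in house 4.
From clue 5, the person who enjoys cooking must be in house 3.
So house 2 gets kiwis for favorite fruit.
That leaves painting as the hobby for house 1.
So: house 1 = lemons/painting, house 2 = kiwis/chess, house 3 = cherries/cooking, house 4 = grapes/pottery.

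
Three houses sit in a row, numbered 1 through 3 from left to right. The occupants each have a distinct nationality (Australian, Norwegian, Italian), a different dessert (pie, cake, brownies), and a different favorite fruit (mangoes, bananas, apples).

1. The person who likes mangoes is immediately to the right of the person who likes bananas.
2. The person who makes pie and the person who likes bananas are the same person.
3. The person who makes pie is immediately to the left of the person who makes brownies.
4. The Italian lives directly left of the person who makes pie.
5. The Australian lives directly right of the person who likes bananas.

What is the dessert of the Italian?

cake

By clue 4, the Italian is in house 1.
From clue 4, the person who makes pie must be in house 2.
House 1's dessert must be cake (nothing else left).
House 3's dessert must be brownies (nothing else left).
Clue 2 places the person who likes bananas in house 2.
Clue 5 places the Australian in house 3.
That leaves Norwegian as the nationality for house 2.
That leaves apples as the favorite fruit for house 1.
House 3 favorite fruit: only mangoes fits.
So: house 1 = Italian/cake/apples, house 2 = Norwegian/pie/bananas, house 3 = Australian/brownies/mangoes.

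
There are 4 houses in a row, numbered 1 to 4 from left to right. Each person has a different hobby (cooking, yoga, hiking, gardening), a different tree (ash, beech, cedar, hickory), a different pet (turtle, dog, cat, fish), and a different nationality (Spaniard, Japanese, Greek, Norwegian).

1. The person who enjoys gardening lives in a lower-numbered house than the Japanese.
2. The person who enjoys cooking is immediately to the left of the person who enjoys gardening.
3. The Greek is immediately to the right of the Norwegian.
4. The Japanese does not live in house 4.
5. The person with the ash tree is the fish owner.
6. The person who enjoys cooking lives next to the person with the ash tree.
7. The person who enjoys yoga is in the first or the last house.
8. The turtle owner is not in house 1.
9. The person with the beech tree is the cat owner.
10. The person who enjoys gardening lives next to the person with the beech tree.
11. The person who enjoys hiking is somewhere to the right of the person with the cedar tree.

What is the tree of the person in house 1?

cedar

From clue 1, the person who enjoys gardening must be in house 2.
The Japanese is in house 3 (clue 1).
The person who enjoys cooking is in house 1 (clue 2).
By clue 6, the person with the ash tree is in house 2.
House 3's hobby must be hiking (nothing else left).
So house 4 gets yoga for hobby.
So house 4 gets hickory for tree.
The Greek is in house 2 (clue 3).
The Norwegian is in house 1 (clue 3).
From clue 5, the fish owner must be in house 2.
Clue 11: the person with the cedar tree is in house 1.
That leaves beech as the tree for house 3.
So house 4 gets Spaniard for nationality.
From clue 9, the cat owner must be in house 3.
That leaves dog as the pet for house 1.
House 4 pet: only turtle fits.
So: house 1 = cooking/cedar/dog/Norwegian, house 2 = gardening/ash/fish/Greek, house 3 = hiking/beech/cat/Japanese, house 4 = yoga/hickory/turtle/Spaniard.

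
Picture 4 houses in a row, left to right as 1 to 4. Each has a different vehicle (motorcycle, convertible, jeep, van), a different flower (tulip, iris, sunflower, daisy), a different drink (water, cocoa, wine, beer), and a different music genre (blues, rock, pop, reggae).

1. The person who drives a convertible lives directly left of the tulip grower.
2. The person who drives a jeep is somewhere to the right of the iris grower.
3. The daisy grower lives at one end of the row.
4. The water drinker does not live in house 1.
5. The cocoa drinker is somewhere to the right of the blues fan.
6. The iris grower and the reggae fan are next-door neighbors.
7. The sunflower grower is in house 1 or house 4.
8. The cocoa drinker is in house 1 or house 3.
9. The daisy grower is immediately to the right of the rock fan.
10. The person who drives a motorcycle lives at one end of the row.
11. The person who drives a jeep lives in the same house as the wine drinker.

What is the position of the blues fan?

2

Clue 8: the cocoa drinker is in house 3.
Clue 9 places the daisy grower in house 4.
By clue 9, the rock fan is in house 3.
The only drink still possible for house 1 is beer.
House 3 vehicle: only van fits.
So house 1 gets sunflower for flower.
Clue 2: the person who drives a jeep is in house 4.
From clue 11, the wine drinker must be in house 4.
So house 2 gets convertible for vehicle.
That leaves water as the drink for house 2.
By clue 1, the tulip grower is in house 3.
House 1 vehicle: only motorcycle fits.
House 2 flower: only iris fits.
Clue 6: the reggae fan is in house 1.
House 4 music genre: only pop fits.
House 2's music genre must be blues (nothing else left).
So: house 1 = motorcycle/sunflower/beer/reggae, house 2 = convertible/iris/water/blues, house 3 = van/tulip/cocoa/rock, house 4 = jeep/daisy/wine/pop.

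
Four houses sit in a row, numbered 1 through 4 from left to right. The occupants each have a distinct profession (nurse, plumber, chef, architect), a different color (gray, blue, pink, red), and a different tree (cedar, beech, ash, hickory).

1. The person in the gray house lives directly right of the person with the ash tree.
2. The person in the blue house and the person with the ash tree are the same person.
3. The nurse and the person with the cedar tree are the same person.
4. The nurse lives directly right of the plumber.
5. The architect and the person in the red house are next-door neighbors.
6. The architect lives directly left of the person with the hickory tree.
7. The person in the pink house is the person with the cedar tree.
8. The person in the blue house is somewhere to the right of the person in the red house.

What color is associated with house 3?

That leaves red as the color for house 1.
House 1 tree: only beech fits.
The architect is in house 2 (clue 5).
The person with the hickory tree is in house 3 (clue 6).
House 4 tree: only cedar fits.
From clue 1, the person in the gray house must be in house 3.
Clue 2 places the person in the blue house in house 2.
The nurse is in house 4 (clue 3).
Clue 4 places the plumber in house 3.
By clue 7, the person in the pink house is in house 4.
So house 1 gets chef for profession.
The only tree still possible for house 2 is ash.
So: house 1 = chef/red/beech, house 2 = architect/blue/ash, house 3 = plumber/gray/hickory, house 4 = nurse/pink/cedar.

gray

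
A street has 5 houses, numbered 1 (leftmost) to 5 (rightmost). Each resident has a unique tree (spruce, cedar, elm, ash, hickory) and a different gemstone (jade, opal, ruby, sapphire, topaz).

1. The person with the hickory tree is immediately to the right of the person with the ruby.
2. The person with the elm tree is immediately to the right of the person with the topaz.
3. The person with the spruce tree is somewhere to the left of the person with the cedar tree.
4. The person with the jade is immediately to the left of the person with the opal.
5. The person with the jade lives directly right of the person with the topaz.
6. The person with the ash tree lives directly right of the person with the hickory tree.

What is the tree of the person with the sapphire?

So house 1 gets spruce for tree.
The person with the ash tree is narrowed to house 3 or 4 or 5; consider each.
Placing it in house 4 and house 5 leads to a contradiction, so it's in house 3.
The person with the hickory tree is in house 2 (clue 6).
House 5's tree must be cedar (nothing else left).
Clue 1 places the person with the ruby in house 1.
Clue 2: the person with the topaz is in house 3.
By clue 5, the person with the jade is in house 4.
That leaves elm as the tree for house 4.
House 2 gemstone: only sapphire fits.
That leaves opal as the gemstone for house 5.
So: house 1 = spruce/ruby, house 2 = hickory/sapphire, house 3 = ash/topaz, house 4 = elm/jade, house 5 = cedar/opal.

hickory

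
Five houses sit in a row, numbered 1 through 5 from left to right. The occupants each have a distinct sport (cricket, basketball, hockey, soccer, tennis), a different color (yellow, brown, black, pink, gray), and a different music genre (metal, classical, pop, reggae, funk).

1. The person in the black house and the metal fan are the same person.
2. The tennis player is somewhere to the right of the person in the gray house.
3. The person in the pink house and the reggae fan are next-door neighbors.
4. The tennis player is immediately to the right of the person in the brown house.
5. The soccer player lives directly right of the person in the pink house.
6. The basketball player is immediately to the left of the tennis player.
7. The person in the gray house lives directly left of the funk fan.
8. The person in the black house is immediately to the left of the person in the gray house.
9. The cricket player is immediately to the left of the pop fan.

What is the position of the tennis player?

House 5's color must be yellow (nothing else left).
The basketball player is narrowed to house 2 or 3 or 4; consider each.
Placing it in house 2 and house 4 leads to a contradiction, so it's in house 3.
Clue 6: the tennis player is in house 4.
Clue 4 places the person in the brown house in house 3.
House 2's color must be gray (nothing else left).
That leaves pink as the color for house 4.
From clue 1, the metal fan must be in house 1.
From clue 5, the soccer player must be in house 5.
Clue 7 places the funk fan in house 3.
The only color still possible for house 1 is black.
House 4's music genre must be classical (nothing else left).
So house 5 gets reggae for music genre.
From clue 9, the cricket player must be in house 1.
House 2's sport must be hockey (nothing else left).
The only music genre still possible for house 2 is pop.
So: house 1 = cricket/black/metal, house 2 = hockey/gray/pop, house 3 = basketball/brown/funk, house 4 = tennis/pink/classical, house 5 = soccer/yellow/reggae.

4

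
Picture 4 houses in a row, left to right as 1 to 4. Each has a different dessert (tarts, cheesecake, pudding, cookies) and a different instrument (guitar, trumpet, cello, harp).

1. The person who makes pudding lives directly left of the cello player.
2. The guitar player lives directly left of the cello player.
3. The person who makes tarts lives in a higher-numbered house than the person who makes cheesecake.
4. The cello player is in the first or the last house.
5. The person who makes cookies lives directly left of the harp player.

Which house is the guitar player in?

By clue 4, the cello player is in house 4.
So house 4 gets tarts for dessert.
The person who makes pudding is in house 3 (clue 1).
By clue 2, the guitar player is in house 3.
So house 1 gets trumpet for instrument.
House 2 instrument: only harp fits.
Clue 5 places the person who makes cookies in house 1.
So house 2 gets cheesecake for dessert.
So: house 1 = cookies/trumpet, house 2 = cheesecake/harp, house 3 = pudding/guitar, house 4 = tarts/cello.

3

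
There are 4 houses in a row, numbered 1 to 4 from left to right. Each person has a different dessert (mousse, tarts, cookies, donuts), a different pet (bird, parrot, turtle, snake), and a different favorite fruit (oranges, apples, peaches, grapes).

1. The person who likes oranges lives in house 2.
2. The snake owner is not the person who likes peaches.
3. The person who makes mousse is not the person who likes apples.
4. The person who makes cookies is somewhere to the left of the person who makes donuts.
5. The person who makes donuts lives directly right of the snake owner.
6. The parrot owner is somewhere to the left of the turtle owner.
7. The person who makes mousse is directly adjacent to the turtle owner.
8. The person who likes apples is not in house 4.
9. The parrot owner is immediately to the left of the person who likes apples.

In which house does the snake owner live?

1

Clue 1 places the person who likes oranges in house 2.
That leaves apples as the favorite fruit for house 3.
Clue 9 places the parrot owner in house 2.
House 1's pet must be snake (nothing else left).
House 3 pet: only turtle fits.
House 4 pet: only bird fits.
Clue 2: the person who likes peaches is in house 4.
The person who makes donuts is in house 2 (clue 5).
That leaves grapes as the favorite fruit for house 1.
Clue 4: the person who makes cookies is in house 1.
House 3 dessert: only tarts fits.
The only dessert still possible for house 4 is mousse.
So: house 1 = cookies/snake/grapes, house 2 = donuts/parrot/oranges, house 3 = tarts/turtle/apples, house 4 = mousse/bird/peaches.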